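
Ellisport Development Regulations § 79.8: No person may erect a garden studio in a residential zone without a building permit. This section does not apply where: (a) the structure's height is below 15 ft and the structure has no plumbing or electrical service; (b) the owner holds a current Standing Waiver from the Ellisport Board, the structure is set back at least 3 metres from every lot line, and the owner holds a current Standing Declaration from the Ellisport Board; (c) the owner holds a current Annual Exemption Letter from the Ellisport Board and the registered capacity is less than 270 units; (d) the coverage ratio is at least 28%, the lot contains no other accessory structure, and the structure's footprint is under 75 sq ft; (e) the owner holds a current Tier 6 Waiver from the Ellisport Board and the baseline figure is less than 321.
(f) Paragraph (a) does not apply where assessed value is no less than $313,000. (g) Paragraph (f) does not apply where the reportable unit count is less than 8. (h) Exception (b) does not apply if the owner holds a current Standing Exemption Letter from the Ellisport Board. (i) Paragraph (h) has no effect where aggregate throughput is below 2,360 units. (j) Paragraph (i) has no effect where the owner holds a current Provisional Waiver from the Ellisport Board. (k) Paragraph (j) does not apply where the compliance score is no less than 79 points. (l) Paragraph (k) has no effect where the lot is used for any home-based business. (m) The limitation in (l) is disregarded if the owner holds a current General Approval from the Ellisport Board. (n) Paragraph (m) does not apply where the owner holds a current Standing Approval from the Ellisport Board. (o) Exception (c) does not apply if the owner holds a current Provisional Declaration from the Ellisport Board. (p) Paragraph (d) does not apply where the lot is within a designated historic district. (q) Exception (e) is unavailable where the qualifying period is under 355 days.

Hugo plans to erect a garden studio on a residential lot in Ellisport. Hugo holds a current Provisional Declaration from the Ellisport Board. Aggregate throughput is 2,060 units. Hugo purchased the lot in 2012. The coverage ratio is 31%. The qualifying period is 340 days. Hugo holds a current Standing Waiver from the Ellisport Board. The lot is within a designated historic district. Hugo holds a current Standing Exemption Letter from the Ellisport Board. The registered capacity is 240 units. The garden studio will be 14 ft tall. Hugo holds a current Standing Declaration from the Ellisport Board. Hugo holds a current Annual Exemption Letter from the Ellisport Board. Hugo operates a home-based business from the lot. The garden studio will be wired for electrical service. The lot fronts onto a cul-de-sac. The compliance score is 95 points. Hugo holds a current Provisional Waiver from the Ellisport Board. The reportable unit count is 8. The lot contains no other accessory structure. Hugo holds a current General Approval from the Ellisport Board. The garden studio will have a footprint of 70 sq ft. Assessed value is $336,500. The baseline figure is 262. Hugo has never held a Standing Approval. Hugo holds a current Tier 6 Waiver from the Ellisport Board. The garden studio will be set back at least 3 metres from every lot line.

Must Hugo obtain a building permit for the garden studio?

No — exception (b) applies; Hugo does not need a building permit.

Exception (a) fails — electrical service is planned.
All of (b)'s requirements are met (a current Standing Waiver is held; the setback is at least 3 m on every side; a current Standing Declaration is held). Considering the limiting provisions: (h) is triggered (a current Standing Exemption Letter is held), but yields to (i): (i) operates against (h): aggregate throughput is 2,060 units, below the 2,360 units limit. (j) operates (a current Provisional Waiver is held), but is displaced by (k): (k) is engaged — the compliance score is 95 points, meeting the 79 points threshold. (l) would limit (k) — a home-based business operates on the lot — but (m) sets (l) aside: (m) operates against (l): a current General Approval is held. (n), which would lift (m), is not triggered — the Standing Approval is not current. Exception (b) stands.
Exception (c) is satisfied on its face — a current Annual Exemption Letter is held; the registered capacity is 240 units, less than the 270 units limit. However, paragraph (o) must be considered: (o) operates against (c): a current Provisional Declaration is held. (c) is therefore removed.
Exception (d): the coverage ratio is 31%, meeting the 28% threshold; the lot has no other accessory structure; the structure's footprint is 70 sq ft, under the 75 sq ft limit — every condition holds. But: (p) is engaged — the lot is in a historic district. So (d) is unavailable.
Exception (e) is satisfied on its face — a current Tier 6 Waiver is held; the baseline figure is 262, less than the 321 limit. But applying paragraph (q): (q) operates — the qualifying period is 340 days, under the 355 days limit. Exception (e) does not apply.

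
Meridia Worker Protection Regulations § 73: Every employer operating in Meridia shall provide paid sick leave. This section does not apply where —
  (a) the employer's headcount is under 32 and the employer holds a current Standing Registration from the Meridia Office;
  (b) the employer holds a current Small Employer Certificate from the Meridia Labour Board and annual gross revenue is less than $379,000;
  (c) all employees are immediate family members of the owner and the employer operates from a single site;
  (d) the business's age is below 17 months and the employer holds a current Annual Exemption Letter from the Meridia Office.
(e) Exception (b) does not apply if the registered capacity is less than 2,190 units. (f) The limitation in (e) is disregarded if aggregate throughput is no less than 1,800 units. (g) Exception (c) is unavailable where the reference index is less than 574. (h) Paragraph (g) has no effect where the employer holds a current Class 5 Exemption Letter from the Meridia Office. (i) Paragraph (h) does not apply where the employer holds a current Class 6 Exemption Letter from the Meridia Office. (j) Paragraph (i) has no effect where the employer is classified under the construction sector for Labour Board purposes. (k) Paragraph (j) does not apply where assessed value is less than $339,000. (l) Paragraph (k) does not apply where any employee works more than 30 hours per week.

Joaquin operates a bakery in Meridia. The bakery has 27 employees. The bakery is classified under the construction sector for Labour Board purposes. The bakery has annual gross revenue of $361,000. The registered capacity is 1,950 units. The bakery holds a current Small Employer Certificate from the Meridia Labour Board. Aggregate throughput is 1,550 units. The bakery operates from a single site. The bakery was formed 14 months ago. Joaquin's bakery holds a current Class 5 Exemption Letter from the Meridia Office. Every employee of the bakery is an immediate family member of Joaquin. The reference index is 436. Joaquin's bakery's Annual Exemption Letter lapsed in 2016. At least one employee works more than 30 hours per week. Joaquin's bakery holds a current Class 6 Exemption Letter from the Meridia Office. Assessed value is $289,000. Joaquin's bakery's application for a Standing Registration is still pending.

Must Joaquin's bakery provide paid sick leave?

No — exception (c) applies; Joaquin's bakery is not required to provide paid sick leave.

Exception (a) fails — no current Standing Registration is held.
All of (b)'s requirements are met (a current Small Employer Certificate is held; annual gross revenue is $361,000, less than the $379,000 limit). However, paragraphs (e)–(f) must be considered: (e) operates against (b): the registered capacity is 1,950 units, less than the 2,190 units limit. (f) is not triggered (aggregate throughput is 1,550 units, short of 1,800 units), so (e) stands. Exception (b) does not apply.
Exception (c): every employee is an immediate family member; the employer operates from a single site — every condition holds. As to paragraphs (g)–(l): (g) would limit (c) — the reference index is 436, less than the 574 limit — but (h) sets (g) aside: (h) is engaged — a current Class 5 Exemption Letter is held. (i) would limit (h) — a current Class 6 Exemption Letter is held — but (j) sets (i) aside: (j) is triggered — the bakery is classified under the construction sector. (k) would limit (j) — assessed value is $289,000, less than the $339,000 limit — but (l) sets (k) aside: (l) is triggered — at least one employee exceeds 30 hours/week. So (c) applies.
Exception (d) requires that the employer holds a current Annual Exemption Letter from the Meridia Office; but there is no Annual Exemption Letter in force, so (d) is unavailable.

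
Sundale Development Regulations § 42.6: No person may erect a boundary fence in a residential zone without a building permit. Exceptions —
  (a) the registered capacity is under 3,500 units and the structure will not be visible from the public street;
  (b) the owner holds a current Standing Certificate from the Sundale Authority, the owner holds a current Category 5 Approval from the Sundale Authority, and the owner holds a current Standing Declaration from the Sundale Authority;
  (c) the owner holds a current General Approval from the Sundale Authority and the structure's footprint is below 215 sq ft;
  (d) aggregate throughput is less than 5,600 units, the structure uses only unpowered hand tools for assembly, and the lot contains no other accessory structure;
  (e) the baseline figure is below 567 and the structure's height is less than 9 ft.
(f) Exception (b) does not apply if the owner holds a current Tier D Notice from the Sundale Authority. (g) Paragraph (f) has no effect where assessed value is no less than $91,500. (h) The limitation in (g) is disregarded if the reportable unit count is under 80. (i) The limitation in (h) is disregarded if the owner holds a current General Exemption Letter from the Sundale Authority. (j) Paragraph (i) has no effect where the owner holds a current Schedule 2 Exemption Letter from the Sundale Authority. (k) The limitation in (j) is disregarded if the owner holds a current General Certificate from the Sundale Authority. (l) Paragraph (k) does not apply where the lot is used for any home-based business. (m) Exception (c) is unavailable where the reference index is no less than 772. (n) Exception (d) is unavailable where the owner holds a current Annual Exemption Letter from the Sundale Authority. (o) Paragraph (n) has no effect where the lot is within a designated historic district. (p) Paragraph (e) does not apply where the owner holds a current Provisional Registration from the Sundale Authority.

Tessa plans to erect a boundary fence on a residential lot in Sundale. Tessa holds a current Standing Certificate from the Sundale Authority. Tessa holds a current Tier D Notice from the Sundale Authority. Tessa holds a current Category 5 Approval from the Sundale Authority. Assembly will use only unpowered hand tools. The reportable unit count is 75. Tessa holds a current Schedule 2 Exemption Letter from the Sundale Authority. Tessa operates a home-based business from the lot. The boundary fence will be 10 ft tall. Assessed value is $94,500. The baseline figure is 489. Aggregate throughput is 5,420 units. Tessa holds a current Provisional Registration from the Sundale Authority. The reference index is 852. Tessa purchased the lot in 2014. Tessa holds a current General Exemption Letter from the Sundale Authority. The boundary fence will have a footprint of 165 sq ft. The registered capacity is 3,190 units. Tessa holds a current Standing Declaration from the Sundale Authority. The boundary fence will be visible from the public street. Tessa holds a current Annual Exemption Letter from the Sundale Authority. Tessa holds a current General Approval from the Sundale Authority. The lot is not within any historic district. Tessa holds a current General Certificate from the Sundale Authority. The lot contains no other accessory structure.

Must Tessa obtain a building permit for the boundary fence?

Yes — Tessa must obtain a building permit.

Exception (a) fails — the structure will be visible from the street.
All of (b)'s requirements are met (a current Standing Certificate is held; a current Category 5 Approval is held; a current Standing Declaration is held). However, paragraphs (f)–(l) must be considered: (f) operates against (b): a current Tier D Notice is held. (g) applies (assessed value is $94,500, meeting the $91,500 threshold), but is overridden by (h): (h) operates against (g): the reportable unit count is 75, under the 80 limit. (i) would limit (h) — a current General Exemption Letter is held — but (j) sets (i) aside: (j) operates against (i): a current Schedule 2 Exemption Letter is held. (k) would limit (j) — a current General Certificate is held — but (l) sets (k) aside: (l) operates against (k): a home-based business operates on the lot. Exception (b) does not apply.
Exception (c)'s conditions are all satisfied: a current General Approval is held; the structure's footprint is 165 sq ft, below the 215 sq ft limit. However, paragraph (m) must be considered: (m) is engaged — the reference index is 852, meeting the 772 threshold. So (c) is unavailable.
All of (d)'s requirements are met (aggregate throughput is 5,420 units, less than the 5,600 units limit; assembly uses only hand tools; the lot has no other accessory structure). Turning to paragraphs (n)–(o): (n) operates against (d): a current Annual Exemption Letter is held. (o) is not triggered (the lot is not in a historic district), so (n) stands. Exception (d) does not apply.
Exception (e) does not apply: the structure's height is 10 ft, not less than 9 ft.
None of the exceptions is available; § 42.6 applies in full.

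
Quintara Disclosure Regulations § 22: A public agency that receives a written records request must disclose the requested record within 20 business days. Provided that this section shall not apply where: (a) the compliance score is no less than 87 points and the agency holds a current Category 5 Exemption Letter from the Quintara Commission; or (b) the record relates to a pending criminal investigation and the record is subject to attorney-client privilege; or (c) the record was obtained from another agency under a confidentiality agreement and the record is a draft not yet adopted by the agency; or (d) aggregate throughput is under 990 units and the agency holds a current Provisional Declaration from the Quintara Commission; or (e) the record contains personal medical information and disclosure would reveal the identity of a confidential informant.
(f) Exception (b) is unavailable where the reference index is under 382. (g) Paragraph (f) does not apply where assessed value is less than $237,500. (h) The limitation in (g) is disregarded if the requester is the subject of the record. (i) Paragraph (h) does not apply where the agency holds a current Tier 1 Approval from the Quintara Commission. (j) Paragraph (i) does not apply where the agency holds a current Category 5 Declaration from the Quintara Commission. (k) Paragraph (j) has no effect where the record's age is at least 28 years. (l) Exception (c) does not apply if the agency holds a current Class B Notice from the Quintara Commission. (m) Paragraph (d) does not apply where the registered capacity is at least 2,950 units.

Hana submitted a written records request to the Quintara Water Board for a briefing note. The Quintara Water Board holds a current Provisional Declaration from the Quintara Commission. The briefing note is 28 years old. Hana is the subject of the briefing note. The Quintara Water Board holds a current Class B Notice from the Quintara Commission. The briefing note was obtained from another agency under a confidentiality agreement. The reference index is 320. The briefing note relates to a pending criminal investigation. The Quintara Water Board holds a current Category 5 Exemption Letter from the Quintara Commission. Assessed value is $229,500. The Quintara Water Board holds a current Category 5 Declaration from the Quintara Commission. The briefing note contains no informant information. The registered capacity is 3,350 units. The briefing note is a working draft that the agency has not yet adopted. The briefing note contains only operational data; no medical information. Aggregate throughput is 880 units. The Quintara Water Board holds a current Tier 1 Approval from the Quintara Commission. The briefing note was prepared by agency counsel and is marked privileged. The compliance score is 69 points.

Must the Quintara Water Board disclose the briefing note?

Exception (a) requires that the compliance score is no less than 87 points; but the compliance score is 69 points, short of 87 points, so (a) is unavailable.
Exception (b) is satisfied on its face — the briefing note relates to a pending investigation; the briefing note is privileged. Applying paragraphs (f)–(k): (f) would limit (b) — the reference index is 320, under the 382 limit — but (g) sets (f) aside: (g) is engaged — assessed value is $229,500, less than the $237,500 limit. (h) operates (Hana is the subject of the briefing note), but is set aside by (i): (i) operates against (h): a current Tier 1 Approval is held. (j) would limit (i) — a current Category 5 Declaration is held — but (k) sets (j) aside: (k) operates — the record's age is 28 years, meeting the 28 years threshold. So (b) applies.
Exception (c): the briefing note was obtained under a confidentiality agreement; the briefing note is an unadopted draft — every condition holds. Turning to paragraph (l): (l) operates against (c): a current Class B Notice is held. Exception (c) does not apply.
Exception (d)'s conditions are all satisfied: aggregate throughput is 880 units, under the 990 units limit; a current Provisional Declaration is held. However, paragraph (m) must be considered: (m) operates against (d): the registered capacity is 3,350 units, meeting the 2,950 units threshold. (d) is therefore removed.
Exception (e) fails — the briefing note contains only operational data.

No — exception (b) applies; the Quintara Water Board is not required to disclose the briefing note.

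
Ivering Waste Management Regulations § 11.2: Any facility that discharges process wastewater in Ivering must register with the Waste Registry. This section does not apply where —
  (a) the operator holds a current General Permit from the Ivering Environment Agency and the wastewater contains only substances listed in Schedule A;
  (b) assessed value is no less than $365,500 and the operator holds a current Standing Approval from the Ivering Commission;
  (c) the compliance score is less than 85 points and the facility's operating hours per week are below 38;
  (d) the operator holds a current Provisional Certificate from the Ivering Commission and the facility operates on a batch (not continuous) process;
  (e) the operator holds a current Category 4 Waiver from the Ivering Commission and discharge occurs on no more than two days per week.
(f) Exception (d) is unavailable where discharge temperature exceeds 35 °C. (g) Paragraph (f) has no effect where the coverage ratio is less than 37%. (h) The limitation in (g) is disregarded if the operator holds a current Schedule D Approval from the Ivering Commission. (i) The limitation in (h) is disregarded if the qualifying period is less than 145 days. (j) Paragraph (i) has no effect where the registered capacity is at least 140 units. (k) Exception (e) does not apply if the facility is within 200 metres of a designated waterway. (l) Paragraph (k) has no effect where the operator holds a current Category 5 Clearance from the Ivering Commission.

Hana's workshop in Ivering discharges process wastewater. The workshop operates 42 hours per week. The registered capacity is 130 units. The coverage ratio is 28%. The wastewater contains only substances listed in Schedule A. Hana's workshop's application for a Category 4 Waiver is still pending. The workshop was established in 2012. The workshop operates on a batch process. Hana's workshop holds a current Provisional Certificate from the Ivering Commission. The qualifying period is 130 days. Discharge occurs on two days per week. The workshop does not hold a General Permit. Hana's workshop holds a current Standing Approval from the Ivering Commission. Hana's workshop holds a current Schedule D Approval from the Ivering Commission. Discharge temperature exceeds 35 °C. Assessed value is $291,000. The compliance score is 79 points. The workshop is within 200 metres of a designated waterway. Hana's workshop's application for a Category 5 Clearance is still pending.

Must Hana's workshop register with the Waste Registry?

No — exception (d) applies; Hana's workshop is not required to register with the Waste Registry.

Exception (a) fails — no General Permit is held.
Exception (b) does not apply: assessed value is $291,000, short of $365,500.
Exception (c) requires that the facility's operating hours per week are below 38; but the facility's operating hours per week are 42, not below 38, so (c) is unavailable.
Exception (d): a current Provisional Certificate is held; the facility operates on a batch process — every condition holds. Applying paragraphs (f)–(j): (f) is triggered (discharge temperature exceeds 35 °C), but yields to (g): (g) operates — the coverage ratio is 28%, less than the 37% limit. (h) is engaged (a current Schedule D Approval is held), but is overridden by (i): (i) operates against (h): the qualifying period is 130 days, less than the 145 days limit. (j), which would lift (i), is not triggered — the registered capacity is 130 units, short of 140 units. So (d) applies.
Exception (e) requires that the operator holds a current Category 4 Waiver from the Ivering Commission; but no current Category 4 Waiver is held, so (e) is unavailable.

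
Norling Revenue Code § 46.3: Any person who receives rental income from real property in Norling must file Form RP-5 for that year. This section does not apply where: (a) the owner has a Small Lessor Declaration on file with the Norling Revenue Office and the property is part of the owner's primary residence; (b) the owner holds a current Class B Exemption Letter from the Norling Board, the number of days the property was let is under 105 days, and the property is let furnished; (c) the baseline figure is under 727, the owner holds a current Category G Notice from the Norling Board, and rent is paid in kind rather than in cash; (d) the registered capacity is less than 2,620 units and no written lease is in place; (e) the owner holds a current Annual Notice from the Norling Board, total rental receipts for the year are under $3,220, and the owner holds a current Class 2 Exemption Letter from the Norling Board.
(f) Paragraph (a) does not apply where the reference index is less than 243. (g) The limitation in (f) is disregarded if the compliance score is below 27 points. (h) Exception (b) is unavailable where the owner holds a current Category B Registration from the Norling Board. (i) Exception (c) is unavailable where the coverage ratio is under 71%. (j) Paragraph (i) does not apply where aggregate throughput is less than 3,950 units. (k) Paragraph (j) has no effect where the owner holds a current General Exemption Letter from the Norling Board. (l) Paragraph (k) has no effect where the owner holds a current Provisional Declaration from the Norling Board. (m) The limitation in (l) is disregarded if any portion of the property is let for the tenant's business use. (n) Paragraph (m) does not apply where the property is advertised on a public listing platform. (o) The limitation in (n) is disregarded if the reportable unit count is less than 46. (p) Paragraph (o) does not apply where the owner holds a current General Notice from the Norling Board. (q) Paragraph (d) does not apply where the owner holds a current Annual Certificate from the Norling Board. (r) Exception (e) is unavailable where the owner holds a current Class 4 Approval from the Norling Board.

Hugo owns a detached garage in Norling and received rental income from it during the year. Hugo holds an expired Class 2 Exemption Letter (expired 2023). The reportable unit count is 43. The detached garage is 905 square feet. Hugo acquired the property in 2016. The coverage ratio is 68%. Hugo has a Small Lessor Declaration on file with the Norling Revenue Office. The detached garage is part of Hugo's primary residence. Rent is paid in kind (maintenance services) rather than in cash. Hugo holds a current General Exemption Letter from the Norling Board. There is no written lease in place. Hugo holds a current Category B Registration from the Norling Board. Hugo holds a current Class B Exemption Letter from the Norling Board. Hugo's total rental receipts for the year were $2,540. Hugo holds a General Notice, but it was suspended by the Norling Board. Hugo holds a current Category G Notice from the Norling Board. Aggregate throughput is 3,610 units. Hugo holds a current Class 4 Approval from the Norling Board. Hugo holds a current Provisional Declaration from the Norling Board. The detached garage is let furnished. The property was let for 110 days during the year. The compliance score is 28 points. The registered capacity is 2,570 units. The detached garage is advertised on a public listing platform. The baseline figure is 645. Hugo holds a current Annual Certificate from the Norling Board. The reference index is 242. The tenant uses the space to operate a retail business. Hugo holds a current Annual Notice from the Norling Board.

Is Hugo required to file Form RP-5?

Exception (a)'s conditions are all satisfied: a Small Lessor Declaration is on file; the detached garage is part of the primary residence. But: (f) operates — the reference index is 242, less than the 243 limit. (g) does not operate here (the compliance score is 28 points, not below 27 points), so (f) stands. Exception (a) does not apply.
Exception (b) fails — the number of days the property was let is 110 days, not under 105 days.
Exception (c)'s conditions are all satisfied: the baseline figure is 645, under the 727 limit; a current Category G Notice is held; rent is paid in kind. But applying paragraphs (i)–(p): (i) operates — the coverage ratio is 68%, under the 71% limit. (j) would limit (i) — aggregate throughput is 3,610 units, less than the 3,950 units limit — but (k) sets (j) aside: (k) is engaged — a current General Exemption Letter is held. (l) would limit (k) — a current Provisional Declaration is held — but (m) sets (l) aside: (m) applies — the space is let for business use. (n) would limit (m) — the property is publicly advertised — but (o) sets (n) aside: (o) is engaged — the reportable unit count is 43, less than the 46 limit. (p), which would lift (o), is inapplicable — no current General Notice is held. Exception (c) does not apply.
Exception (d) is satisfied on its face — the registered capacity is 2,570 units, less than the 2,620 units limit; there is no written lease. But applying paragraph (q): (q) operates against (d): a current Annual Certificate is held. So (d) is unavailable.
Exception (e) requires that the owner holds a current Class 2 Exemption Letter from the Norling Board; but no current Class 2 Exemption Letter is held, so (e) is unavailable.
No exception displaces § 46.3.

Yes — Hugo must file Form RP-5.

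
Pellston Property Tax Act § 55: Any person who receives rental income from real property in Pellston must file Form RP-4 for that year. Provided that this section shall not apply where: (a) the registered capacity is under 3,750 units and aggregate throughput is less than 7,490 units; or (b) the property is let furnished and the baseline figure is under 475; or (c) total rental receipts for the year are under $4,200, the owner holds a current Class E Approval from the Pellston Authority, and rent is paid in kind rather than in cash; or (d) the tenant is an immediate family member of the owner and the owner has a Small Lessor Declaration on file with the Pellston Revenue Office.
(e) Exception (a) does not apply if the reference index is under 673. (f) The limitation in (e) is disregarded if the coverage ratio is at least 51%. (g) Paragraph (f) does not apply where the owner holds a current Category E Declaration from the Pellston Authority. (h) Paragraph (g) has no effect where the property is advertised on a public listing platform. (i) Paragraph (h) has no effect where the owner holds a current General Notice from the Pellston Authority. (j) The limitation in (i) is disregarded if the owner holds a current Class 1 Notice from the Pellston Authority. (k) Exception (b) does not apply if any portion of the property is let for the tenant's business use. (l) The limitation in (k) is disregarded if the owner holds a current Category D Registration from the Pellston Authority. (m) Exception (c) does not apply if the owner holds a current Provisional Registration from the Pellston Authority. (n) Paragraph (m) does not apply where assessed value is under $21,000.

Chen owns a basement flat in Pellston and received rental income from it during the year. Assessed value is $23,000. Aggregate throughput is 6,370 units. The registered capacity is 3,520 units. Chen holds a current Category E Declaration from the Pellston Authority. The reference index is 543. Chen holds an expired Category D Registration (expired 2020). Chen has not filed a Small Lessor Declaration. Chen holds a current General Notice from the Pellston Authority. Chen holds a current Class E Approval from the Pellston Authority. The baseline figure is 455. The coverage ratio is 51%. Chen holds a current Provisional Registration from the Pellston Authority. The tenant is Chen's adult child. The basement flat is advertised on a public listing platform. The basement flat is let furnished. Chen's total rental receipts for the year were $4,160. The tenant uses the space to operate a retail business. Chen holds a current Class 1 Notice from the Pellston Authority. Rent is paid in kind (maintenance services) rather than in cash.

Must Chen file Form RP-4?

Exception (a) is satisfied on its face — the registered capacity is 3,520 units, under the 3,750 units limit; aggregate throughput is 6,370 units, less than the 7,490 units limit. Applying paragraphs (e)–(j): (e) operates (the reference index is 543, under the 673 limit), but is displaced by (f): (f) operates against (e): the coverage ratio is 51%, meeting the 51% threshold. (g) applies (a current Category E Declaration is held), but yields to (h): (h) is engaged — the property is publicly advertised. (i) operates (a current General Notice is held), but is set aside by (j): (j) is triggered — a current Class 1 Notice is held. (a) remains available.
Exception (b)'s conditions are all satisfied: the property is let furnished; the baseline figure is 455, under the 475 limit. But: (k) is triggered — the space is let for business use. (l) is not triggered (there is no Category D Registration in force), so (k) stands. (b) is therefore removed.
All of (c)'s requirements are met (total rental receipts for the year are $4,160, under the $4,200 limit; a current Class E Approval is held; rent is paid in kind). But applying paragraphs (m)–(n): (m) operates against (c): a current Provisional Registration is held. (n), which would lift (m), is not triggered — assessed value is $23,000, not under $21,000. Exception (c) does not apply.
Exception (d) does not apply: no Small Lessor Declaration is on file.

No — exception (a) applies; Chen is not required to file Form RP-4.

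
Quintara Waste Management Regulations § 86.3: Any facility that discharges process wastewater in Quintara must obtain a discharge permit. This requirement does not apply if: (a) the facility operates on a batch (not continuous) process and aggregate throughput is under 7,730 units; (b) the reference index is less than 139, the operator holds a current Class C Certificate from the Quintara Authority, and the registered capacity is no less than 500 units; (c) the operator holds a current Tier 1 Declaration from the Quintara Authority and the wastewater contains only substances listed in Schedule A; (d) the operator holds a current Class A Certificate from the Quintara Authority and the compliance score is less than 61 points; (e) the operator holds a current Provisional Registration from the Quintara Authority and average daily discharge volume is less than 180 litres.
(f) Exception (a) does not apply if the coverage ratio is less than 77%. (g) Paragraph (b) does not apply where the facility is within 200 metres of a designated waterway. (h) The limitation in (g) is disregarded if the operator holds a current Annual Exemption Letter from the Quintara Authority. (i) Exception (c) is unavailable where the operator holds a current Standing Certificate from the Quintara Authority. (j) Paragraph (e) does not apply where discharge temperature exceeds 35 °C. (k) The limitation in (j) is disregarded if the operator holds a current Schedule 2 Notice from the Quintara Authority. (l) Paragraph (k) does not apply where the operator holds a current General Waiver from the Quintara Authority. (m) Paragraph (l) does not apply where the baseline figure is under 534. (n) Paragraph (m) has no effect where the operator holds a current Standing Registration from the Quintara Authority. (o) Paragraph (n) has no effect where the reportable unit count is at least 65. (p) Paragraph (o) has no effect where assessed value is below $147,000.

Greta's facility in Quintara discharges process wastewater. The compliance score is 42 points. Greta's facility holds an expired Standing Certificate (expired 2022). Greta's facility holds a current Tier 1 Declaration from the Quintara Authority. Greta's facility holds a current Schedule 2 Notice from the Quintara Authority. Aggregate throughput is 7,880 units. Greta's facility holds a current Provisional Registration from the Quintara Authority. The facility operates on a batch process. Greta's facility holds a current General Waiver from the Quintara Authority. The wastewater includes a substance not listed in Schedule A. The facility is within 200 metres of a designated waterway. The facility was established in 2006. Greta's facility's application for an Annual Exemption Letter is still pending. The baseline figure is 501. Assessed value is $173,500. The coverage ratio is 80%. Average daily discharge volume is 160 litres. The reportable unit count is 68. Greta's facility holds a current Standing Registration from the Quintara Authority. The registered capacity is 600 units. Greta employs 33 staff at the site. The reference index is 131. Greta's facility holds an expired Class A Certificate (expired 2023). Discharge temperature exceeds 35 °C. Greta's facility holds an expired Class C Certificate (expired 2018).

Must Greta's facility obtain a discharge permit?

Exception (a) requires that aggregate throughput is under 7,730 units; but aggregate throughput is 7,880 units, not under 7,730 units, so (a) is unavailable.
Exception (b) requires that the operator holds a current Class C Certificate from the Quintara Authority; but there is no Class C Certificate in force, so (b) is unavailable.
Exception (c) does not apply: the wastewater includes a non-Schedule-A substance.
Exception (d) does not apply: no current Class A Certificate is held.
Exception (e): a current Provisional Registration is held; average daily discharge volume is 160 litres, less than the 180 litres limit — every condition holds. Applying paragraphs (j)–(p): (j) applies (discharge temperature exceeds 35 °C), but is overridden by (k): (k) operates against (j): a current Schedule 2 Notice is held. (l) would limit (k) — a current General Waiver is held — but (m) sets (l) aside: (m) operates against (l): the baseline figure is 501, under the 534 limit. (n) operates (a current Standing Registration is held), but yields to (o): (o) operates against (n): the reportable unit count is 68, meeting the 65 threshold. (p), which would lift (o), is not triggered — assessed value is $173,500, not below $147,000. So (e) applies.

No — exception (e) applies; Greta's facility is not required to obtain a discharge permit.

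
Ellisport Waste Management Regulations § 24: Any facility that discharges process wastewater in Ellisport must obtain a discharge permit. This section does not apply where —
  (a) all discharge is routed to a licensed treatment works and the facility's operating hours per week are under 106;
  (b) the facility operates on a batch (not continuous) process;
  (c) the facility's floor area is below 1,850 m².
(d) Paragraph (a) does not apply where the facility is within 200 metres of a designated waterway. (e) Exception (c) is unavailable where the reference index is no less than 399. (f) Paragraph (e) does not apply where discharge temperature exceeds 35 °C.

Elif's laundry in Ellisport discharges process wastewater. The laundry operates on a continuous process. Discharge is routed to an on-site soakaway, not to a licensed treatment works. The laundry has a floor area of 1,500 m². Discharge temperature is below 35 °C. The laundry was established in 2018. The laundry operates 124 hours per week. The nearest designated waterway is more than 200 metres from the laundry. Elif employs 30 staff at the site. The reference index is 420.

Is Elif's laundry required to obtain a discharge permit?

Exception (a) fails — discharge is not routed to a licensed treatment works.
Exception (b) requires that the facility operates on a batch (not continuous) process; but the facility operates on a continuous process, so (b) is unavailable.
All of (c)'s requirements are met (the facility's floor area is 1,500 m², below the 1,850 m² limit). But applying paragraphs (e)–(f): (e) applies — the reference index is 420, meeting the 399 threshold. (f), which would lift (e), does not operate here — discharge temperature is below 35 °C. So (c) is unavailable.
No exception applies. The general rule governs.

Yes — Elif's laundry must obtain a discharge permit.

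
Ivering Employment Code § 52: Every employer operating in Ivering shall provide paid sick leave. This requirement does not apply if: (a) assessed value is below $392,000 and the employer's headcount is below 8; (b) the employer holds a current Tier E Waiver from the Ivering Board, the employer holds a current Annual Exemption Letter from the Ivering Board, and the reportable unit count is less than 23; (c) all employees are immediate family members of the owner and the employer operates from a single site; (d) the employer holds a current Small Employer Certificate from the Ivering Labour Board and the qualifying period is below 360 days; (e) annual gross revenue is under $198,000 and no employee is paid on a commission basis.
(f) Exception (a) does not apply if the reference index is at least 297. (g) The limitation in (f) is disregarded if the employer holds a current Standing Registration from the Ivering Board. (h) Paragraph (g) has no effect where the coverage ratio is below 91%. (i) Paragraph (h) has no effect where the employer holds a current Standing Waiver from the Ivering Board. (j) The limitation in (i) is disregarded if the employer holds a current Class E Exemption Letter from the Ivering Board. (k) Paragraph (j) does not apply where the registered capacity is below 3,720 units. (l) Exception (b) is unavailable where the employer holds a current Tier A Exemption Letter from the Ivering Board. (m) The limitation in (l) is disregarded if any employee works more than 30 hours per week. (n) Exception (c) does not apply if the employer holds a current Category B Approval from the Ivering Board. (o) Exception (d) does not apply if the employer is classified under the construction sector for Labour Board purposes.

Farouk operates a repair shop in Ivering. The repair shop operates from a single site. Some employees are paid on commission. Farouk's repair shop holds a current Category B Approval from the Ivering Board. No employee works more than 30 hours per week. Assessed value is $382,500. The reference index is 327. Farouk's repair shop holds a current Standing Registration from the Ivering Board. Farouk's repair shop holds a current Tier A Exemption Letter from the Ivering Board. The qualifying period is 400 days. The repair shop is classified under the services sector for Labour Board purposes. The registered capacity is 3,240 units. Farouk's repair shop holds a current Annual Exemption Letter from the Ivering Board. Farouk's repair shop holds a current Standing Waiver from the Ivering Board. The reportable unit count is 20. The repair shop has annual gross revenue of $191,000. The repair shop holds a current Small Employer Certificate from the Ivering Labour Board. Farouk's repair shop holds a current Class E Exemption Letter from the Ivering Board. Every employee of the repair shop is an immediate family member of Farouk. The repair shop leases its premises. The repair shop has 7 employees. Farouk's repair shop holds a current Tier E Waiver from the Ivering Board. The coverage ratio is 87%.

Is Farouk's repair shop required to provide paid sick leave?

Exception (a): assessed value is $382,500, below the $392,000 limit; the employer's headcount is 7, below the 8 limit — every condition holds. Under paragraphs (f)–(k): (f) is triggered (the reference index is 327, meeting the 297 threshold), but is displaced by (g): (g) is triggered — a current Standing Registration is held. (h) is engaged (the coverage ratio is 87%, below the 91% limit), but is overridden by (i): (i) operates — a current Standing Waiver is held. (j) would limit (i) — a current Class E Exemption Letter is held — but (k) sets (j) aside: (k) operates against (j): the registered capacity is 3,240 units, below the 3,720 units limit. (a) remains available.
Exception (b) is satisfied on its face — a current Tier E Waiver is held; a current Annual Exemption Letter is held; the reportable unit count is 20, less than the 23 limit. But applying paragraphs (l)–(m): (l) is triggered — a current Tier A Exemption Letter is held. (m) is not engaged (no employee exceeds 30 hours/week), so (l) stands. Exception (b) does not apply.
Exception (c) is satisfied on its face — every employee is an immediate family member; the employer operates from a single site. But: (n) operates — a current Category B Approval is held. So (c) is unavailable.
Exception (d) does not apply: the qualifying period is 400 days, not below 360 days.
Exception (e) does not apply: some employees are paid on commission.

No — exception (a) applies; Farouk's repair shop is not required to provide paid sick leave.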